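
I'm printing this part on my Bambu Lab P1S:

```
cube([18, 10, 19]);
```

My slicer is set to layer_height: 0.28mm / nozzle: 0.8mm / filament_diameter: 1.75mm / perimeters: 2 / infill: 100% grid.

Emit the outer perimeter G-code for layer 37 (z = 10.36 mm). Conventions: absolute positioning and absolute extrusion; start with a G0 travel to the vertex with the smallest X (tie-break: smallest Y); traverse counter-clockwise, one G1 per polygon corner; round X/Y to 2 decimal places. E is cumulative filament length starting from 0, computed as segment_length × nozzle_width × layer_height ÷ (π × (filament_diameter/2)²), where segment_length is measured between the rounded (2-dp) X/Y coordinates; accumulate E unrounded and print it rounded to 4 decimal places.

At z = 10.36 mm: the cube (footprint 18×10) is included at this height. The outline is a single polygon with 4 vertices. Extrusion per mm of travel: 0.8 × 0.28 / (π × 0.875²) = 0.093128. Accumulating E over each segment gives final E = 5.2152.

G0 X0.00 Y0.00 Z10.36
G1 X18.00 Y0.00 E1.6763
G1 X18.00 Y10.00 E2.6076
G1 X0.00 Y10.00 E4.2839
G1 X0.00 Y0.00 E5.2152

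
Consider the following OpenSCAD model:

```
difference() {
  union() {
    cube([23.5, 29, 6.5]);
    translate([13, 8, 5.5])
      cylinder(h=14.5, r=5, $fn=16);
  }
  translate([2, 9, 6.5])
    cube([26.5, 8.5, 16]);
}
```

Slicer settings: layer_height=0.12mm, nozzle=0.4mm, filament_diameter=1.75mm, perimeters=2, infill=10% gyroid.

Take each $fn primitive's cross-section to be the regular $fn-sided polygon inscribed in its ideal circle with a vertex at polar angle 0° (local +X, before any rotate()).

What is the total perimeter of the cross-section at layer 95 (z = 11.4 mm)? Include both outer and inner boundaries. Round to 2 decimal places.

27.25 mm

At z = 11.4 mm: the cube is not intersected at this z (z outside [0, 6.5]); the cylinder at (13, 8): section is a regular 16-gon, circumradius r=5 (perimeter = 2·16·5.000·sin(180°/16) = 31.21 mm); Combining (union): only the r=5 cylinder at (13, 8) is present, so the union is just that shape — boundary = 31.21 mm; the cube at (2, 9) (footprint 26.5×8.5) is included at this height (perimeter 70.00 mm); Taking the first minus the rest: starting from that combined region, the 26.5×8.5 cube at (2, 9) partially overlaps it — only the 28.47 mm² overlap (of its 225.25 mm²) is removed, clipping the outline — boundary = 27.25 mm. Overall, the cross-section is a single solid region. Total boundary length (outer) = 27.25 mm.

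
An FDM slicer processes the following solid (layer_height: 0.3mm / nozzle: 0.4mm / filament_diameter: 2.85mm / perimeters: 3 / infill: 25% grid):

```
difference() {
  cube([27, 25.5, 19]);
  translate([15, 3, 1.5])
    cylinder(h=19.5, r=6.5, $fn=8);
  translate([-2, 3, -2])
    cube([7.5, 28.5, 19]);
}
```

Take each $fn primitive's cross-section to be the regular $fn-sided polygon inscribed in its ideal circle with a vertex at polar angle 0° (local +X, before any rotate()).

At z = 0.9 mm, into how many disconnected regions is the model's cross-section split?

1

At z = 0.9 mm: the 27×25.5 cube contributes its full rectangle; the cylinder at (15, 3) does not reach this height (z outside [1.5, 21]); the cube at (-2, 3) (footprint 7.5×28.5) is included at this height; After the difference (first − rest): starting from the 27×25.5 cube, the 7.5×28.5 cube at (-2, 3) partially overlaps it — only the 123.75 mm² overlap (of its 213.75 mm²) is removed, clipping the outline — 1 connected region. The result has 1 disconnected region.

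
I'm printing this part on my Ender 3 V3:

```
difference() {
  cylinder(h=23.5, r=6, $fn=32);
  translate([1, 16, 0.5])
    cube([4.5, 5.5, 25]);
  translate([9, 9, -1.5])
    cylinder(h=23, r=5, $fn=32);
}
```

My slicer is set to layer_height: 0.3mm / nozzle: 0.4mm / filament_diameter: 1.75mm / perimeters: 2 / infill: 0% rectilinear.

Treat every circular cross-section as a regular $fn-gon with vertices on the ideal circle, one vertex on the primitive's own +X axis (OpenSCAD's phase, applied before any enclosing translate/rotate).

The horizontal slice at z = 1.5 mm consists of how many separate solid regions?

1

At z = 1.5 mm: the cylinder: section is a regular 32-gon, circumradius r=6; the cube at (1, 16) is present — its section is the full 4.5×5.5 rectangle; the r=5 cylinder at (9, 9) contributes a regular 32-gon of circumradius 5; Subtracting the remaining from the first: starting from the r=6 cylinder, the 4.5×5.5 cube at (1, 16) misses the remaining region (no effect); the r=5 cylinder at (9, 9) misses the remaining region (no effect) — 1 connected region. The result has 1 disconnected region.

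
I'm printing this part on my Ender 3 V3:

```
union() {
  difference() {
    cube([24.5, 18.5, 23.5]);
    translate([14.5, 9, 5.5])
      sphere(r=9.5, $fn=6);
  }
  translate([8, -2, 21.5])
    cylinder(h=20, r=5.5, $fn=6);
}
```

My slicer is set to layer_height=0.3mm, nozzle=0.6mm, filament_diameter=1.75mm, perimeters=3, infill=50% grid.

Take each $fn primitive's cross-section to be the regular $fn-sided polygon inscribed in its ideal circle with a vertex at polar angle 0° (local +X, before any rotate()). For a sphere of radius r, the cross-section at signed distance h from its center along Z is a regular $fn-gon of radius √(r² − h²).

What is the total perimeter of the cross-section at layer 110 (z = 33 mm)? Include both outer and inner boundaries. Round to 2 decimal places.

At z = 33 mm: the cube is absent (z outside [0, 23.5]); the sphere at (14.5, 9) does not reach this height (|z−center|=27.500 > r=9.5); Subtracting the remaining from the first: the first operand is absent here, so nothing remains; the r=5.5 cylinder at (8, -2) gives a regular 6-gon of circumradius 5.5 (constant along its height) (perimeter = 2·6·5.500·sin(180°/6) = 33.00 mm); Combining (union): only the r=5.5 cylinder at (8, -2) is present, so the union is just that shape — boundary = 33.00 mm. Overall, the cross-section is a single solid region. Total boundary length (outer) = 33.00 mm.

33.00 mm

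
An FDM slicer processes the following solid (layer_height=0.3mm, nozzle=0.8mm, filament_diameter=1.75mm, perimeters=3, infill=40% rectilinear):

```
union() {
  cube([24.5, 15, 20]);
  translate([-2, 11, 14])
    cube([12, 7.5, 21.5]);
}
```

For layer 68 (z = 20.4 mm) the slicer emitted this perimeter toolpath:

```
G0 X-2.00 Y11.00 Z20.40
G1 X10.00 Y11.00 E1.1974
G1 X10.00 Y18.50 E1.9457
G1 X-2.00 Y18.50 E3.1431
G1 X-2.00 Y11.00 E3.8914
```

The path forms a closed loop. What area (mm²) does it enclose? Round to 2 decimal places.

Apply the shoelace formula to the sequence of (X, Y) vertices; enclosed area = 90.00 mm².

90.00 mm²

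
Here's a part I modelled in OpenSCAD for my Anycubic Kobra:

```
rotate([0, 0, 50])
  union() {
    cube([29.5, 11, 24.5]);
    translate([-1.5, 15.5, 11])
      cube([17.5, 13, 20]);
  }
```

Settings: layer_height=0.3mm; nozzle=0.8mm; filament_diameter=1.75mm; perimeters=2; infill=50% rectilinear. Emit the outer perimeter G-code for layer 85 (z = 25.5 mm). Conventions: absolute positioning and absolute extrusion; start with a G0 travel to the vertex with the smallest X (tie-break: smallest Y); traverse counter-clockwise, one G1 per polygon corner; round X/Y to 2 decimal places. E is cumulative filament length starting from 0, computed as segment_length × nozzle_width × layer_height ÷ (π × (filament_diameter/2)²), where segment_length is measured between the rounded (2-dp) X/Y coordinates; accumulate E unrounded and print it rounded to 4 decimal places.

At z = 25.5 mm: the cube is absent (z outside [0, 24.5]); the cube at (-1.5, 15.5) (footprint 17.5×13) is included at this height; Merging all regions: only the 17.5×13 cube at (-1.5, 15.5) is present, so the union is just that shape — 1 connected region; (whole slice rotated 50° about Z — lengths, areas and connectivity unchanged). The outline is a single polygon with 4 vertices. Extrusion per mm of travel: 0.8 × 0.3 / (π × 0.875²) = 0.099780. Accumulating E over each segment gives final E = 6.0881.

G0 X-22.80 Y17.17 Z25.50
G1 X-12.84 Y8.81 E1.2975
G1 X-1.59 Y22.22 E3.0441
G1 X-11.55 Y30.58 E4.3415
G1 X-22.80 Y17.17 E6.0881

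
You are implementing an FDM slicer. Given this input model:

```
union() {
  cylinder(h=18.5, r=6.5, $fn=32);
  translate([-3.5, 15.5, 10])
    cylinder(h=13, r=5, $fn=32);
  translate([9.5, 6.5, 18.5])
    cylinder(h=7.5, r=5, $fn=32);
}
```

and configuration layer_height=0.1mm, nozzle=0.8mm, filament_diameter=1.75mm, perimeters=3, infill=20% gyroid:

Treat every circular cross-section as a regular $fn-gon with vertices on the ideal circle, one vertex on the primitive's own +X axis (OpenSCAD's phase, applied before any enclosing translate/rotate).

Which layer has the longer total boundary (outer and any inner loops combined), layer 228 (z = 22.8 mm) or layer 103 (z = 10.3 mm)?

Layer 228 (z = 22.8): the cylinder does not reach this height (z outside [0, 18.5]); the r=5 cylinder at (-3.5, 15.5) contributes a regular 32-gon of circumradius 5 (perimeter = 2·32·5.000·sin(180°/32) = 31.37 mm); the cylinder at (9.5, 6.5): section is a regular 32-gon, circumradius r=5 (perimeter = 2·32·5.000·sin(180°/32) = 31.37 mm); Taking the union: the 2 present regions are separate (no shared area or edge), so areas and boundary lengths simply add and each stays a separate island — boundary = 62.73 mm. So its perimeter = 62.73 mm. Layer 103 (z = 10.3): the cylinder: section is a regular 32-gon, circumradius r=6.5 (perimeter = 2·32·6.500·sin(180°/32) = 40.78 mm); the r=5 cylinder at (-3.5, 15.5) gives a regular 32-gon of circumradius 5 (constant along its height) (perimeter = 2·32·5.000·sin(180°/32) = 31.37 mm); the cylinder at (9.5, 6.5) does not reach this height (z outside [18.5, 26]); Taking the union: the 2 present regions are separate (no shared area or edge), so areas and boundary lengths simply add and each stays a separate island — boundary = 72.14 mm. So its perimeter = 72.14 mm. Layer 103 is larger (72.14 vs 62.73 mm).

layer 103 (z = 10.3 mm)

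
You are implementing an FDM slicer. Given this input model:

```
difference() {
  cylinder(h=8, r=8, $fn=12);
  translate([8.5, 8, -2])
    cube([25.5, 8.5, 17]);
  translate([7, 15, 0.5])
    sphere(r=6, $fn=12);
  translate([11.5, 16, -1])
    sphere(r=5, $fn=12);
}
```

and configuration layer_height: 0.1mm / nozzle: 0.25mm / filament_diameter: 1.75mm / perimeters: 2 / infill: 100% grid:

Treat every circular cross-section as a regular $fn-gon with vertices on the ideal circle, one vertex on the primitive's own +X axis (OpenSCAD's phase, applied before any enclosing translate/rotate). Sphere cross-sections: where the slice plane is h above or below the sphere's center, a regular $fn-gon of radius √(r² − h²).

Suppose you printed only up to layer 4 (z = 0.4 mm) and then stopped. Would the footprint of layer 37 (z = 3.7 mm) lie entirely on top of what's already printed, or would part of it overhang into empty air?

Compare the two slices. At z = 0.4: the r=8 cylinder contributes a regular 12-gon of circumradius 8 (area = (12/2)·8.000²·sin(360°/12) = 192.00 mm²); the cube at (8.5, 8) is present — its section is the full 25.5×8.5 rectangle (area 216.75 mm²); the r=6 sphere at (7, 15) slices to a regular 12-gon of circumradius 5.999 (√(r²−h²) with h=0.1 from center) (area = (12/2)·5.999²·sin(360°/12) = 107.97 mm²); the r=5 sphere at (11.5, 16) slices to a regular 12-gon of circumradius 4.800 (√(r²−h²) with h=1.4 from center) (area = (12/2)·4.800²·sin(360°/12) = 69.12 mm²); Taking the first minus the rest: starting from the r=8 cylinder (192.00 mm²), the 25.5×8.5 cube at (8.5, 8) misses the remaining region (no effect); the r=6 sphere at (7, 15) misses the remaining region (no effect); the r=5 sphere at (11.5, 16) misses the remaining region (no effect) — area = 192.00 mm². At z = 3.7: the cylinder: section is a regular 12-gon, circumradius r=8 (area = (12/2)·8.000²·sin(360°/12) = 192.00 mm²); the cube at (8.5, 8) (footprint 25.5×8.5) is included at this height (area 216.75 mm²); the r=6 sphere at (7, 15) contributes a regular 12-gon of circumradius √(6²−3.2²) = 5.075 (area = (12/2)·5.075²·sin(360°/12) = 77.28 mm²); the r=5 sphere at (11.5, 16) slices to a regular 12-gon of circumradius 1.706 (√(r²−h²) with h=4.7 from center) (area = (12/2)·1.706²·sin(360°/12) = 8.73 mm²); Subtracting the remaining from the first: starting from the r=8 cylinder (192.00 mm²), the 25.5×8.5 cube at (8.5, 8) misses the remaining region (no effect); the r=6 sphere at (7, 15) misses the remaining region (no effect); the r=5 sphere at (11.5, 16) misses the remaining region (no effect) — area = 192.00 mm². Checking containment: the cross-section at z = 3.7 is a subset of the cross-section at z = 0.4.

entirely on top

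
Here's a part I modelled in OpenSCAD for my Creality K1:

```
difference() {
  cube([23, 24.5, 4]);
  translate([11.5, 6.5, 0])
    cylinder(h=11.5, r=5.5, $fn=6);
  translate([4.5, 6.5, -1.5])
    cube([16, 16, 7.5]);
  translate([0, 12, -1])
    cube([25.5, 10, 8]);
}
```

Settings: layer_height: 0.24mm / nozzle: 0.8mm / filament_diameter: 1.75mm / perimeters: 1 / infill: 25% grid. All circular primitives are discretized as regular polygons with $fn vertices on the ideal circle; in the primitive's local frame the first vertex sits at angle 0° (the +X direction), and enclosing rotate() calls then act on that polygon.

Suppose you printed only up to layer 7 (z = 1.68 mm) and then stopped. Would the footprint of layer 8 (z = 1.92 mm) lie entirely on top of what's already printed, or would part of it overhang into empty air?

entirely on top

Compare the two slices. At z = 1.68: the 23×24.5 cube contributes its full rectangle (area 563.50 mm²); the r=5.5 cylinder at (11.5, 6.5) gives a regular 6-gon of circumradius 5.5 (constant along its height) (area = (6/2)·5.500²·sin(360°/6) = 78.59 mm²); the cube at (4.5, 6.5) is present — its section is the full 16×16 rectangle (area 256.00 mm²); the cube at (0, 12) (footprint 25.5×10) is included at this height (area 255.00 mm²); After the difference (first − rest): starting from the 23×24.5 cube (563.50 mm²), the r=5.5 cylinder at (11.5, 6.5) lies wholly inside it (removes its full 78.59 mm² and its 33.00 mm outline becomes a hole wall); the 16×16 cube at (4.5, 6.5) partially overlaps it — only the 216.70 mm² overlap (of its 256.00 mm²) is removed, clipping the outline; the 25.5×10 cube at (0, 12) partially overlaps it — only the 70.00 mm² overlap (of its 255.00 mm²) is removed, clipping the outline — area = 198.20 mm². At z = 1.92: the cube is present — its section is the full 23×24.5 rectangle (area 563.50 mm²); the r=5.5 cylinder at (11.5, 6.5) contributes a regular 6-gon of circumradius 5.5 (area = (6/2)·5.500²·sin(360°/6) = 78.59 mm²); the 16×16 cube at (4.5, 6.5) contributes its full rectangle (area 256.00 mm²); the cube at (0, 12) (footprint 25.5×10) is included at this height (area 255.00 mm²); Taking the first minus the rest: starting from the 23×24.5 cube (563.50 mm²), the r=5.5 cylinder at (11.5, 6.5) lies wholly inside it (removes its full 78.59 mm² and its 33.00 mm outline becomes a hole wall); the 16×16 cube at (4.5, 6.5) partially overlaps it — only the 216.70 mm² overlap (of its 256.00 mm²) is removed, clipping the outline; the 25.5×10 cube at (0, 12) partially overlaps it — only the 70.00 mm² overlap (of its 255.00 mm²) is removed, clipping the outline — area = 198.20 mm². Checking containment: the cross-section at z = 1.92 is a subset of the cross-section at z = 1.68.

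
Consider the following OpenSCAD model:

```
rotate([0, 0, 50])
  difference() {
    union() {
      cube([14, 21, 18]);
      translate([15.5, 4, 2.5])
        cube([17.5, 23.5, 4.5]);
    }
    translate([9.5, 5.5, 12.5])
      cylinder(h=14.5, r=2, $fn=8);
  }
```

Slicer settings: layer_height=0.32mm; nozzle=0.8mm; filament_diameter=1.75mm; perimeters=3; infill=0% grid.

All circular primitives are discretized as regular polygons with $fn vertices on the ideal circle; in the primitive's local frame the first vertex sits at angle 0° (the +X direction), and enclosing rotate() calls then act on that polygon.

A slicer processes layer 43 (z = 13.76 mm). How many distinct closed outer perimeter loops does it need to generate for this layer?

1

At z = 13.76 mm: the cube is present — its section is the full 14×21 rectangle; the cube at (15.5, 4) is not intersected at this z (z outside [2.5, 7]); Merging all regions: only the 14×21 cube is present, so the union is just that shape — 1 connected region; the r=2 cylinder at (9.5, 5.5) gives a regular 8-gon of circumradius 2 (constant along its height); Subtracting the remaining from the first: starting from that combined region, the r=2 cylinder at (9.5, 5.5) lies wholly inside it (removes its full 11.31 mm² and its 12.25 mm outline becomes a hole wall) — 1 connected region with 1 hole; (rotated 50° about Z; rotation is an isometry so areas/perimeters/island counts are preserved). The result has 1 disconnected region.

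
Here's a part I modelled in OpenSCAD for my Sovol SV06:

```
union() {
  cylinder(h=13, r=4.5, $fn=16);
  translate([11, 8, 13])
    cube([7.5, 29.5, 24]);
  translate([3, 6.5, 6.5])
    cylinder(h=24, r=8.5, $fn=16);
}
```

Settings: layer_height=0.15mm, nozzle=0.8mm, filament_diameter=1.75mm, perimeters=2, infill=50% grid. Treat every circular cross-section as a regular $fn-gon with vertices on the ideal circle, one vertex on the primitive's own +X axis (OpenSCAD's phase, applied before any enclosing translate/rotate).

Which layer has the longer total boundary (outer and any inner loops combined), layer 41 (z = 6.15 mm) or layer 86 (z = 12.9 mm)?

Layer 41 (z = 6.15): the r=4.5 cylinder contributes a regular 16-gon of circumradius 4.5 (perimeter = 2·16·4.500·sin(180°/16) = 28.09 mm); the cube at (11, 8) is absent (z outside [13, 37]); the cylinder at (3, 6.5) is not intersected at this z (z outside [6.5, 30.5]); Merging all regions: only the r=4.5 cylinder is present, so the union is just that shape — boundary = 28.09 mm. So its perimeter = 28.09 mm. Layer 86 (z = 12.9): the r=4.5 cylinder gives a regular 16-gon of circumradius 4.5 (constant along its height) (perimeter = 2·16·4.500·sin(180°/16) = 28.09 mm); the cube at (11, 8) is absent (z outside [13, 37]); the r=8.5 cylinder at (3, 6.5) gives a regular 16-gon of circumradius 8.5 (constant along its height) (perimeter = 2·16·8.500·sin(180°/16) = 53.06 mm); Combining (union): the regions partially overlap (shared area 38.31 mm²), so the edge portions inside another operand are dropped and the merged outline is re-measured after clipping — boundary = 57.79 mm. So its perimeter = 57.79 mm. Layer 86 is larger (57.79 vs 28.09 mm).

layer 86 (z = 12.9 mm)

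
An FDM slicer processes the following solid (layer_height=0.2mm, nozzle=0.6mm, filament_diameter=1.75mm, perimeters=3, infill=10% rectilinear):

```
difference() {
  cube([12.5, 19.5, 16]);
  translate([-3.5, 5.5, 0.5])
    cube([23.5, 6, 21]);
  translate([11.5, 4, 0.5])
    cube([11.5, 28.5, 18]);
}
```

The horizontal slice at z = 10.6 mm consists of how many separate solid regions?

2

At z = 10.6 mm: the cube (footprint 12.5×19.5) is included at this height; the cube at (-3.5, 5.5) is present — its section is the full 23.5×6 rectangle; the cube at (11.5, 4) is present — its section is the full 11.5×28.5 rectangle; Taking the first minus the rest: starting from the 12.5×19.5 cube, the 23.5×6 cube at (-3.5, 5.5) partially overlaps it — only the 75.00 mm² overlap (of its 141.00 mm²) is removed, clipping the outline; the 11.5×28.5 cube at (11.5, 4) partially overlaps it — only the 9.50 mm² overlap (of its 327.75 mm²) is removed, clipping the outline — 2 connected regions. The result has 2 disconnected regions.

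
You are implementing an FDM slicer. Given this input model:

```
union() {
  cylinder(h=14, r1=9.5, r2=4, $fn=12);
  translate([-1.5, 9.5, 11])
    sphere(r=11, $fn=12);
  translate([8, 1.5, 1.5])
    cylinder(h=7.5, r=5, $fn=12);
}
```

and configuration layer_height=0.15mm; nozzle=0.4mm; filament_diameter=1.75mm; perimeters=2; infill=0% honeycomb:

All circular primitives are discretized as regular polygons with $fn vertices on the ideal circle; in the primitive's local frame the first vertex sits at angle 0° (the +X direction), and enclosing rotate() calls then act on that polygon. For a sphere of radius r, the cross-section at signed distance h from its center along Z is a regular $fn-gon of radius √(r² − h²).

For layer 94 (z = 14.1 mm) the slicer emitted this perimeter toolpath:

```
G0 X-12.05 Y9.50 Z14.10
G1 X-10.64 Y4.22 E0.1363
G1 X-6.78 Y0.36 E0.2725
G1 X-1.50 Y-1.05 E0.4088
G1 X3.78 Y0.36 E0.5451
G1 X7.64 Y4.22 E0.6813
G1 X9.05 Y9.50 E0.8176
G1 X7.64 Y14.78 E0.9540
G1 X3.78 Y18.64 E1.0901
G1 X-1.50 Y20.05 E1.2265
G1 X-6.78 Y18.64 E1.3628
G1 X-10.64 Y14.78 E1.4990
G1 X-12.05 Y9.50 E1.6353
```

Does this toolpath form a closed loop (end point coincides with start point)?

Start point (G0): (-12.05, 9.50). End point (last G1): the path returns to the start — closed.

yes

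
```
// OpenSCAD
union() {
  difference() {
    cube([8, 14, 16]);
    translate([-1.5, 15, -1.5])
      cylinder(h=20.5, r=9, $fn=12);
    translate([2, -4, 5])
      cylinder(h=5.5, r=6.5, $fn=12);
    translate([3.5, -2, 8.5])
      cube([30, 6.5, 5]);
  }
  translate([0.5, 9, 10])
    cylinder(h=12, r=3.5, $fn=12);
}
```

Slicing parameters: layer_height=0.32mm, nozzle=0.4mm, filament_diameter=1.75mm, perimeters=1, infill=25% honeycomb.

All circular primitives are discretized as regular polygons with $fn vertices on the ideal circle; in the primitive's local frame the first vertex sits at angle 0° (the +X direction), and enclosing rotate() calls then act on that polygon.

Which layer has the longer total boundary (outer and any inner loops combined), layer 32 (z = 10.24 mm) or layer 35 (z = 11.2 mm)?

layer 35 (z = 11.2 mm)

Layer 32 (z = 10.24): the cube (footprint 8×14) is included at this height (perimeter 44.00 mm); the cylinder at (-1.5, 15): section is a regular 12-gon, circumradius r=9 (perimeter = 2·12·9.000·sin(180°/12) = 55.90 mm); the r=6.5 cylinder at (2, -4) gives a regular 12-gon of circumradius 6.5 (constant along its height) (perimeter = 2·12·6.500·sin(180°/12) = 40.38 mm); the 30×6.5 cube at (3.5, -2) contributes its full rectangle (perimeter 73.00 mm); Taking the first minus the rest: starting from the 8×14 cube, the r=9 cylinder at (-1.5, 15) partially overlaps it — only the 40.19 mm² overlap (of its 243.00 mm²) is removed, clipping the outline; the r=6.5 cylinder at (2, -4) partially overlaps it — only the 12.50 mm² overlap (of its 126.75 mm²) is removed, clipping the outline; the 30×6.5 cube at (3.5, -2) partially overlaps it — only the 15.66 mm² overlap (of its 195.00 mm²) is removed, clipping the outline — boundary = 36.62 mm; the cylinder at (0.5, 9): section is a regular 12-gon, circumradius r=3.5 (perimeter = 2·12·3.500·sin(180°/12) = 21.74 mm); Merging all regions: the regions partially overlap (shared area 3.14 mm²), so the edge portions inside another operand are dropped and the merged outline is re-measured after clipping — boundary = 48.65 mm. So its perimeter = 48.65 mm. Layer 35 (z = 11.2): the 8×14 cube contributes its full rectangle (perimeter 44.00 mm); the r=9 cylinder at (-1.5, 15) gives a regular 12-gon of circumradius 9 (constant along its height) (perimeter = 2·12·9.000·sin(180°/12) = 55.90 mm); the cylinder at (2, -4) is absent (z outside [5, 10.5]); the 30×6.5 cube at (3.5, -2) contributes its full rectangle (perimeter 73.00 mm); Subtracting the remaining from the first: starting from the 8×14 cube, the r=9 cylinder at (-1.5, 15) partially overlaps it — only the 40.19 mm² overlap (of its 243.00 mm²) is removed, clipping the outline; the 30×6.5 cube at (3.5, -2) partially overlaps it — only the 20.25 mm² overlap (of its 195.00 mm²) is removed, clipping the outline — boundary = 40.56 mm; the r=3.5 cylinder at (0.5, 9) gives a regular 12-gon of circumradius 3.5 (constant along its height) (perimeter = 2·12·3.500·sin(180°/12) = 21.74 mm); Combining (union): the regions partially overlap (shared area 3.14 mm²), so the edge portions inside another operand are dropped and the merged outline is re-measured after clipping — boundary = 52.59 mm. So its perimeter = 52.59 mm. Layer 35 is larger (52.59 vs 48.65 mm).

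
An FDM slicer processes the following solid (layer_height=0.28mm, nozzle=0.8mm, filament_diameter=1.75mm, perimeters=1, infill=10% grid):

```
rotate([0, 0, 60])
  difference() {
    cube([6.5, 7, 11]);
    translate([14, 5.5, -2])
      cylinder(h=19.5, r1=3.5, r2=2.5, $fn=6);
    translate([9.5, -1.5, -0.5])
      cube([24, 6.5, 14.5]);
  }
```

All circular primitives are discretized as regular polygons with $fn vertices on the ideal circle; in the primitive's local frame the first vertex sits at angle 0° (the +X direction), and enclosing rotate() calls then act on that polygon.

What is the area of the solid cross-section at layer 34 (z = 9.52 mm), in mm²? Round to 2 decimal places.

At z = 9.52 mm: the 6.5×7 cube contributes its full rectangle (area 45.50 mm²); the cone at (14, 5.5) (r1=3.5→r2=2.5) has section circumradius 2.909 here — a regular 6-gon (area = (6/2)·2.909²·sin(360°/6) = 21.99 mm²); the 24×6.5 cube at (9.5, -1.5) contributes its full rectangle (area 156.00 mm²); Subtracting the remaining from the first: starting from the 6.5×7 cube (45.50 mm²), the cone at (14, 5.5) misses the remaining region (no effect); the 24×6.5 cube at (9.5, -1.5) misses the remaining region (no effect) — area = 45.50 mm²; (rotated 60° about Z; rotation is an isometry so areas/perimeters/island counts are preserved). Overall, the cross-section is a single solid region. Net area = 45.50 mm².

45.50 mm²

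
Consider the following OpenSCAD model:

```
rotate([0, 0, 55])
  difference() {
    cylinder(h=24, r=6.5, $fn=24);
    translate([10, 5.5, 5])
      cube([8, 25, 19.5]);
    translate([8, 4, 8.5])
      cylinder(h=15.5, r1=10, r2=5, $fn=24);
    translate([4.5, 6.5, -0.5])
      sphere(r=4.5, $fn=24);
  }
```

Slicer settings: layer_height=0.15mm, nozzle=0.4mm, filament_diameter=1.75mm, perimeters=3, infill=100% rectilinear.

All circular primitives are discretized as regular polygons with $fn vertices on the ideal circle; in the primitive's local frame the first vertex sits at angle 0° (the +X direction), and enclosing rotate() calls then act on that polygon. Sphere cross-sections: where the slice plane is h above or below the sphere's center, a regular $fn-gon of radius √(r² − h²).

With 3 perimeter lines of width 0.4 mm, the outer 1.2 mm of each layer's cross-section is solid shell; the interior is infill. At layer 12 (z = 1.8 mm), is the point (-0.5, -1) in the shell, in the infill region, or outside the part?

infill

At z = 1.8 mm: the r=6.5 cylinder contributes a regular 24-gon of circumradius 6.5; the cube at (10, 5.5) does not reach this height (z outside [5, 24.5]); the cone at (8, 4) does not reach this height (z outside [8.5, 24]); the r=4.5 sphere at (4.5, 6.5) slices to a regular 24-gon of circumradius 3.868 (√(r²−h²) with h=2.3 from center); Subtracting the remaining from the first: starting from the r=6.5 cylinder, the r=4.5 sphere at (4.5, 6.5) partially overlaps it — only the 10.38 mm² overlap (of its 46.46 mm²) is removed, clipping the outline — 1 connected region; (whole slice rotated 55° about Z — lengths, areas and connectivity unchanged). Overall, the cross-section is a single solid region. Undo the 55° rotation: the query point maps to (-1.106, -0.164) in the un-rotated model frame. The nearest boundary edge runs (1.77, 3.77)→(2.57, 3.15); distance from the point to it = 4.86 mm. The point is inside the cross-section and 4.86 mm from the nearest boundary — more than the 1.2 mm shell width (3 × 0.4), so it's in the infill interior.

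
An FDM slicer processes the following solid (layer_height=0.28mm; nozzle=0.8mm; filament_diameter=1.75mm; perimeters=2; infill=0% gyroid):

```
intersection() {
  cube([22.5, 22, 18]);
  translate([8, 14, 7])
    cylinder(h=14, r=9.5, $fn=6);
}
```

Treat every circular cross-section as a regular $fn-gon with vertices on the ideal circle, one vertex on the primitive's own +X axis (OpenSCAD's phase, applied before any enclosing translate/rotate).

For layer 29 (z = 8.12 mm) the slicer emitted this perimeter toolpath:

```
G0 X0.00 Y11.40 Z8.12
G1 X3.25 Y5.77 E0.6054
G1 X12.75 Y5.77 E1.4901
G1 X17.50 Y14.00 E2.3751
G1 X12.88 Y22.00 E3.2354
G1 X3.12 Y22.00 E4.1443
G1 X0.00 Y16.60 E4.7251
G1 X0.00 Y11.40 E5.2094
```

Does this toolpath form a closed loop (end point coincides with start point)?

yes

Start point (G0): (0.00, 11.40). End point (last G1): the path returns to the start — closed.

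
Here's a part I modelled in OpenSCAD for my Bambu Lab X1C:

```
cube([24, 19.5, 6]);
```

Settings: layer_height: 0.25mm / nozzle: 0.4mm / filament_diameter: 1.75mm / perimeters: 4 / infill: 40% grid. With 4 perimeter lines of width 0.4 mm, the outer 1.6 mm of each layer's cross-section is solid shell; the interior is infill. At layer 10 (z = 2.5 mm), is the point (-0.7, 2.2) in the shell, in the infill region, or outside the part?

At z = 2.5 mm: the cube (footprint 24×19.5) is included at this height. Overall, the cross-section is a single solid region. The nearest boundary edge runs (0.00, 19.50)→(0.00, 0.00); distance from the point to it = 0.70 mm. The point is not inside any of the regions above, so it lies outside the cross-section (0.70 mm from the nearest boundary).

outside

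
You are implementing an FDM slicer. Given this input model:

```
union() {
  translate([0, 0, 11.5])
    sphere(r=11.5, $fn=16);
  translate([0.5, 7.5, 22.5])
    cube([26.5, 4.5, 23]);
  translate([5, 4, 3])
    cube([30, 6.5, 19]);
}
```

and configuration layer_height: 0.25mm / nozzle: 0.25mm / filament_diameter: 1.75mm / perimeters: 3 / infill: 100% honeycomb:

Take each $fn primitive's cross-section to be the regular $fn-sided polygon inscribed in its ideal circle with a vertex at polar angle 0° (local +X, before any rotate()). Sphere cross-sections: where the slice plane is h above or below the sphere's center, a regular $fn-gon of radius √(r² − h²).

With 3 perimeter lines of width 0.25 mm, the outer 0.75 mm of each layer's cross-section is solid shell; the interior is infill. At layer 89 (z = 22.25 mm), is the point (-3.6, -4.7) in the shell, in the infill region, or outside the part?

At z = 22.25 mm: the r=11.5 sphere slices to a regular 16-gon of circumradius 4.085 (√(r²−h²) with h=10.75 from center); the cube at (0.5, 7.5) does not reach this height (z outside [22.5, 45.5]); the cube at (5, 4) is not intersected at this z (z outside [3, 22]); Merging all regions: only the r=11.5 sphere is present, so the union is just that shape — 1 connected region. Overall, the cross-section is a single solid region. The nearest boundary edge runs (-2.89, -2.89)→(-1.56, -3.77); distance from the point to it = 1.90 mm. The point is not inside any of the regions above, so it lies outside the cross-section (1.90 mm from the nearest boundary).

outside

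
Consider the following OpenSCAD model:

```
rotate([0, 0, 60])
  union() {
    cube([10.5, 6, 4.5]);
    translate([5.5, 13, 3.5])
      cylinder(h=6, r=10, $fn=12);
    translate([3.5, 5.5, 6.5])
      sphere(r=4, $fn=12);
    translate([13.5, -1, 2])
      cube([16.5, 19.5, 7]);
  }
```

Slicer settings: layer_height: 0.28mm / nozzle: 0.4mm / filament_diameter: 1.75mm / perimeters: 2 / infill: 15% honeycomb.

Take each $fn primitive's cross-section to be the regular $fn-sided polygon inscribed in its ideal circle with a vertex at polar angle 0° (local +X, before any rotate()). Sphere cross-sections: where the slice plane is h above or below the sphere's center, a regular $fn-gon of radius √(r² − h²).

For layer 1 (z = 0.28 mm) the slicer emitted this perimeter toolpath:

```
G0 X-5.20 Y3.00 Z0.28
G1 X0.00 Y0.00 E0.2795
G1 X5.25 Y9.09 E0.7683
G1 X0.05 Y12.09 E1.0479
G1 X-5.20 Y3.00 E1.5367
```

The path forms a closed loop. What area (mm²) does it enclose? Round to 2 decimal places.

63.02 mm²

Apply the shoelace formula to the sequence of (X, Y) vertices; enclosed area = 63.02 mm².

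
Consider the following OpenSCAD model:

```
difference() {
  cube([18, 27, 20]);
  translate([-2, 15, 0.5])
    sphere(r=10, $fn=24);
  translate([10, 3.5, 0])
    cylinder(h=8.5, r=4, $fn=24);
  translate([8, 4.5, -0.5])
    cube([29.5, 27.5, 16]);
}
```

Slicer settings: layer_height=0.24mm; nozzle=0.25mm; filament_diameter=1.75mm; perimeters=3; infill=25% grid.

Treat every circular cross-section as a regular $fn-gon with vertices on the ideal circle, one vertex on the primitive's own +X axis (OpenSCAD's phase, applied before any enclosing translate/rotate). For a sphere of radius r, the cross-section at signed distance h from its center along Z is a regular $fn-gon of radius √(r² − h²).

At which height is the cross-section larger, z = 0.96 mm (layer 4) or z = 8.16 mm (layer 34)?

layer 34 (z = 8.16 mm)

Layer 4 (z = 0.96): the cube (footprint 18×27) is included at this height (area 486.00 mm²); the r=10 sphere at (-2, 15) slices to a regular 24-gon of circumradius 9.989 (√(r²−h²) with h=0.46 from center) (area = (24/2)·9.989²·sin(360°/24) = 309.93 mm²); the r=4 cylinder at (10, 3.5) contributes a regular 24-gon of circumradius 4 (area = (24/2)·4.000²·sin(360°/24) = 49.69 mm²); the cube at (8, 4.5) is present — its section is the full 29.5×27.5 rectangle (area 811.25 mm²); Taking the first minus the rest: starting from the 18×27 cube (486.00 mm²), the r=10 sphere at (-2, 15) partially overlaps it — only the 115.53 mm² overlap (of its 309.93 mm²) is removed, clipping the outline; the r=4 cylinder at (10, 3.5) partially overlaps it — only the 48.48 mm² overlap (of its 49.69 mm²) is removed, clipping the outline; the 29.5×27.5 cube at (8, 4.5) partially overlaps it — only the 210.91 mm² overlap (of its 811.25 mm²) is removed, clipping the outline — area = 111.08 mm². So its area = 111.08 mm². Layer 34 (z = 8.16): the cube is present — its section is the full 18×27 rectangle (area 486.00 mm²); the r=10 sphere at (-2, 15) slices to a regular 24-gon of circumradius 6.428 (√(r²−h²) with h=7.66 from center) (area = (24/2)·6.428²·sin(360°/24) = 128.35 mm²); the cylinder at (10, 3.5): section is a regular 24-gon, circumradius r=4 (area = (24/2)·4.000²·sin(360°/24) = 49.69 mm²); the cube at (8, 4.5) is present — its section is the full 29.5×27.5 rectangle (area 811.25 mm²); Subtracting the remaining from the first: starting from the 18×27 cube (486.00 mm²), the r=10 sphere at (-2, 15) partially overlaps it — only the 39.02 mm² overlap (of its 128.35 mm²) is removed, clipping the outline; the r=4 cylinder at (10, 3.5) partially overlaps it — only the 48.48 mm² overlap (of its 49.69 mm²) is removed, clipping the outline; the 29.5×27.5 cube at (8, 4.5) partially overlaps it — only the 210.91 mm² overlap (of its 811.25 mm²) is removed, clipping the outline — area = 187.60 mm². So its area = 187.60 mm². Layer 34 is larger (187.60 vs 111.08 mm²).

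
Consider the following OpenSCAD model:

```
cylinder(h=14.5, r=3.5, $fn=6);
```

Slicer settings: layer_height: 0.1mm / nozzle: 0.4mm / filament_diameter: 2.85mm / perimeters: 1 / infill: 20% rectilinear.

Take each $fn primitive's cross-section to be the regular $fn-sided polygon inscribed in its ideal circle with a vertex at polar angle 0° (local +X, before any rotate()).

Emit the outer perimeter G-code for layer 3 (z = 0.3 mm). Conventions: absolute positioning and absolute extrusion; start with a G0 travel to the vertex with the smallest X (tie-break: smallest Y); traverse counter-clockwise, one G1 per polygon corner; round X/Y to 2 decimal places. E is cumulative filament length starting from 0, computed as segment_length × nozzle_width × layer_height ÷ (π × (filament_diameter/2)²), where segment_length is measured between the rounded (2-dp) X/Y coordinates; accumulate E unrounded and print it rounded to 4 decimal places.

G0 X-3.50 Y0.00 Z0.30
G1 X-1.75 Y-3.03 E0.0219
G1 X1.75 Y-3.03 E0.0439
G1 X3.50 Y0.00 E0.0658
G1 X1.75 Y3.03 E0.0878
G1 X-1.75 Y3.03 E0.1097
G1 X-3.50 Y0.00 E0.1317

At z = 0.3 mm: the r=3.5 cylinder gives a regular 6-gon of circumradius 3.5 (constant along its height). The outline is a single polygon with 6 vertices. Extrusion per mm of travel: 0.4 × 0.1 / (π × 1.425²) = 0.006270. Accumulating E over each segment gives final E = 0.1317.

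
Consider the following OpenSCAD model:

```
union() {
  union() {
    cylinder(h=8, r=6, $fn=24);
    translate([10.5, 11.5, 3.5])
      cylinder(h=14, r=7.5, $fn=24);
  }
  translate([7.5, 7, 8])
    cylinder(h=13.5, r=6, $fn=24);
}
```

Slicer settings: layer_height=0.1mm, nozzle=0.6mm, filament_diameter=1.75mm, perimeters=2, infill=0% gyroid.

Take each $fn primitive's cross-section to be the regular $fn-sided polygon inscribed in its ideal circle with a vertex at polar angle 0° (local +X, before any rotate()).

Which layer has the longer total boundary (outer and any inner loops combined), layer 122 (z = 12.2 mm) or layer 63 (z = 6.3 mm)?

Layer 122 (z = 12.2): the cylinder does not reach this height (z outside [0, 8]); the r=7.5 cylinder at (10.5, 11.5) contributes a regular 24-gon of circumradius 7.5 (perimeter = 2·24·7.500·sin(180°/24) = 46.99 mm); Merging all regions: only the r=7.5 cylinder at (10.5, 11.5) is present, so the union is just that shape — boundary = 46.99 mm; the r=6 cylinder at (7.5, 7) contributes a regular 24-gon of circumradius 6 (perimeter = 2·24·6.000·sin(180°/24) = 37.59 mm); Merging all regions: the regions partially overlap (shared area 69.68 mm²), so the edge portions inside another operand are dropped and the merged outline is re-measured after clipping — boundary = 53.84 mm. So its perimeter = 53.84 mm. Layer 63 (z = 6.3): the cylinder: section is a regular 24-gon, circumradius r=6 (perimeter = 2·24·6.000·sin(180°/24) = 37.59 mm); the cylinder at (10.5, 11.5): section is a regular 24-gon, circumradius r=7.5 (perimeter = 2·24·7.500·sin(180°/24) = 46.99 mm); Merging all regions: the 2 present regions are separate (no shared area or edge), so areas and boundary lengths simply add and each stays a separate island — boundary = 84.58 mm; the cylinder at (7.5, 7) is absent (z outside [8, 21.5]); Taking the union: only that combined region is present, so the union is just that shape — boundary = 84.58 mm. So its perimeter = 84.58 mm. Layer 63 is larger (84.58 vs 53.84 mm).

layer 63 (z = 6.3 mm)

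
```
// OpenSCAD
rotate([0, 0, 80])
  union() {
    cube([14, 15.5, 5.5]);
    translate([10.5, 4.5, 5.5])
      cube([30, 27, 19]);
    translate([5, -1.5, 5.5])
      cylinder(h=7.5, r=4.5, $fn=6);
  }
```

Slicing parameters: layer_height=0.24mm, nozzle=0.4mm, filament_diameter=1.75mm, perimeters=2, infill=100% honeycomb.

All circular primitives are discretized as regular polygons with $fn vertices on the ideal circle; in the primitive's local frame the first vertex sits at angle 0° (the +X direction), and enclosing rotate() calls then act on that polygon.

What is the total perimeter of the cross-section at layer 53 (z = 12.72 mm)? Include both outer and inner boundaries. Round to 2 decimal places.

At z = 12.72 mm: the cube is not intersected at this z (z outside [0, 5.5]); the 30×27 cube at (10.5, 4.5) contributes its full rectangle (perimeter 114.00 mm); the cylinder at (5, -1.5): section is a regular 6-gon, circumradius r=4.5 (perimeter = 2·6·4.500·sin(180°/6) = 27.00 mm); Merging all regions: the 2 present regions are separate (no shared area or edge), so areas and boundary lengths simply add and each stays a separate island — boundary = 141.00 mm; (whole slice rotated 80° about Z — lengths, areas and connectivity unchanged). Overall, the cross-section has 2 separate islands. Total boundary length (outer) = 141.00 mm.

141.00 mm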